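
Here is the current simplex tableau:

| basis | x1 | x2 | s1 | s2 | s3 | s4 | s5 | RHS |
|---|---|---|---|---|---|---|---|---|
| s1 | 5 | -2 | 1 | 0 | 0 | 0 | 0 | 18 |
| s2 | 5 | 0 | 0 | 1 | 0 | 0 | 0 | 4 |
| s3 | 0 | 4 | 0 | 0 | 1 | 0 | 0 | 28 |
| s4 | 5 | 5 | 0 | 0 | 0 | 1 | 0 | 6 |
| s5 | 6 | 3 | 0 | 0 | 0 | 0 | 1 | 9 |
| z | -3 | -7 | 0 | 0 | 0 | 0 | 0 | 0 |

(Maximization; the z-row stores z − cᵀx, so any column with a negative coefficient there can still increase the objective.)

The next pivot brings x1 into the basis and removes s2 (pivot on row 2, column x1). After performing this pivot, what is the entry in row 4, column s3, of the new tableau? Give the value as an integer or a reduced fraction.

Pivot element is row 2, column x1: 5.
Normalize row 2: new (row 2, s3) = 0/5 = 0.
row 4 ← row 4 − 5·(new row 2): 0 − 5·0 = 0.

0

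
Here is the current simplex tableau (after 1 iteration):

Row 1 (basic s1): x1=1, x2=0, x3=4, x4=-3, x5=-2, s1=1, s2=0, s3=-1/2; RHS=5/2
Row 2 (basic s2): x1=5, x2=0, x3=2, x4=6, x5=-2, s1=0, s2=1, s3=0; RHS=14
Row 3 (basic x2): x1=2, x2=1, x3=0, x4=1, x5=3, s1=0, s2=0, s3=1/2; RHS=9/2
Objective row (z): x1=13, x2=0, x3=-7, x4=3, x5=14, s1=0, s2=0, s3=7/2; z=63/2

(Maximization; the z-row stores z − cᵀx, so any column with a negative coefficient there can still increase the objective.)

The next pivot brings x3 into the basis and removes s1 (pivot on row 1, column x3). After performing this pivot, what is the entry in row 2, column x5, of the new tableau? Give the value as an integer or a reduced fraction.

-1

Pivot element is row 1, column x3: 4.
Normalize row 1: new (row 1, x5) = (-2)/4 = -1/2.
row 2 ← row 2 − 2·(new row 1): -2 − 2·(-1/2) = -1.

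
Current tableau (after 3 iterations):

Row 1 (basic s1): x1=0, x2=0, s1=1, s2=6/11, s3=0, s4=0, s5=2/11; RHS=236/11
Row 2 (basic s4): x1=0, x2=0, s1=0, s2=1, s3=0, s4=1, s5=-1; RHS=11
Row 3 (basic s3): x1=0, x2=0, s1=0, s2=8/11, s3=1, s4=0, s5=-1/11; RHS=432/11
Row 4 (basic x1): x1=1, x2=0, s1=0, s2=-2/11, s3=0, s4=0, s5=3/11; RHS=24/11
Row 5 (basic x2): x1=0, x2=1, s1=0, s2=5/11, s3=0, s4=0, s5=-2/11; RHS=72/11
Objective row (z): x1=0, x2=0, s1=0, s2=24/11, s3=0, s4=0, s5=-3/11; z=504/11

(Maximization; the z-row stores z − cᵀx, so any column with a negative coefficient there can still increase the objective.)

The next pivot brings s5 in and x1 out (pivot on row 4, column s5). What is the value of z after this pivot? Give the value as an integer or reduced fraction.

48

Minimum ratio for s5: (24/11)/(3/11) = 8.
z changes by −(z-row coeff of s5)·ratio = −(-3/11)·8 = 24/11.
New z = 504/11 + (24/11) = 48.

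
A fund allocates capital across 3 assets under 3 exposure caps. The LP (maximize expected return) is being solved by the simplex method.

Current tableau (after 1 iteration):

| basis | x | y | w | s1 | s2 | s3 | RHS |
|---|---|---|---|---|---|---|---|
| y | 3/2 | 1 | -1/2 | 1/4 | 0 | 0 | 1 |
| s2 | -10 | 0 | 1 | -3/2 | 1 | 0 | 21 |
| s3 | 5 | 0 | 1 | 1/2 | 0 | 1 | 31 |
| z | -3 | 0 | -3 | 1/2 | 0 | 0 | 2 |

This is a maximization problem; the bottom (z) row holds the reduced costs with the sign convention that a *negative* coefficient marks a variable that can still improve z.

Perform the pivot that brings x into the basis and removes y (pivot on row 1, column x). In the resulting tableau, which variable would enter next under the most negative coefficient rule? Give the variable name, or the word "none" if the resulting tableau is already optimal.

w

Pivot element 3/2. New z-row = old z-row − (-3)·(row 1/(3/2)).
Updated z-row coefficients: x: 0, y: 2, w: -4, s1: 1, s2: 0, s3: 0.
The most negative is -4 in column w, so w would enter next.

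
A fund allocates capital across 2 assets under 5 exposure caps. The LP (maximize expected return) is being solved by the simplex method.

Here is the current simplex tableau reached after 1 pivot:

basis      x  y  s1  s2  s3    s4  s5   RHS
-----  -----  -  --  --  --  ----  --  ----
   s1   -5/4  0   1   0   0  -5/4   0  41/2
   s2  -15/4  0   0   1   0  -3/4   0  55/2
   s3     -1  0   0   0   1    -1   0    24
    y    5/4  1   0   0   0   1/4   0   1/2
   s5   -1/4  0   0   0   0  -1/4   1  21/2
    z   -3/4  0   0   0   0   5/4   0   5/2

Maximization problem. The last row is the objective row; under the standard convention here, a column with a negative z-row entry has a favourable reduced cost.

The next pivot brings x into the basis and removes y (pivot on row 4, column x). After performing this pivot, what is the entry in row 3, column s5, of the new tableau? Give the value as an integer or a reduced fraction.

0

Pivot element is row 4, column x: 5/4.
Normalize row 4: new (row 4, s5) = 0/(5/4) = 0.
row 3 ← row 3 − (-1)·(new row 4): 0 − (-1)·0 = 0.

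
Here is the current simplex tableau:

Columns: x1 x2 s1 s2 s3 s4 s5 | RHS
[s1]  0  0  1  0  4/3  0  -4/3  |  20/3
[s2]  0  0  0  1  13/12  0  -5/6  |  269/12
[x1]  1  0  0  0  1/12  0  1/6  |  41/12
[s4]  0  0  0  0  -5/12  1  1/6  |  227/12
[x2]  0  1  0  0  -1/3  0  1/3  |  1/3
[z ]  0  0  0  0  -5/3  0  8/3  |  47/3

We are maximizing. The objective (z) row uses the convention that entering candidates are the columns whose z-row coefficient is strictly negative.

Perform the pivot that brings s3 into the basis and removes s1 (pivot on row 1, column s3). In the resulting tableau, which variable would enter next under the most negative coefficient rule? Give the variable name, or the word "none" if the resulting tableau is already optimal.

none

Pivot element 4/3. New z-row = old z-row − (-5/3)·(row 1/(4/3)).
Updated z-row coefficients: x1: 0, x2: 0, s1: 5/4, s2: 0, s3: 0, s4: 0, s5: 1.
No coefficient is strictly negative; the tableau after this pivot is optimal.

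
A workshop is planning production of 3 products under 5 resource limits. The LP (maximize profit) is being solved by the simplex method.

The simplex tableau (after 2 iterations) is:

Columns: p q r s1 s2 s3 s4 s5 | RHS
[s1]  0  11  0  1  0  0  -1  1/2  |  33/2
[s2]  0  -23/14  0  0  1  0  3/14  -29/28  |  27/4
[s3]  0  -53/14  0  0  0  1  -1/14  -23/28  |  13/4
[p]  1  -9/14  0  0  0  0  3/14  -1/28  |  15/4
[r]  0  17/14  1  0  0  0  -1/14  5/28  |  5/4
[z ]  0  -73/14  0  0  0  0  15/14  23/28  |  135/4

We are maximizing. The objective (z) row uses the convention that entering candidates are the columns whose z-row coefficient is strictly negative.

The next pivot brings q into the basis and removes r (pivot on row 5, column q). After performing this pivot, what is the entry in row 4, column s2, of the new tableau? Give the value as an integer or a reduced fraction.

Pivot element is row 5, column q: 17/14.
Normalize row 5: new (row 5, s2) = 0/(17/14) = 0.
row 4 ← row 4 − (-9/14)·(new row 5): 0 − (-9/14)·0 = 0.

0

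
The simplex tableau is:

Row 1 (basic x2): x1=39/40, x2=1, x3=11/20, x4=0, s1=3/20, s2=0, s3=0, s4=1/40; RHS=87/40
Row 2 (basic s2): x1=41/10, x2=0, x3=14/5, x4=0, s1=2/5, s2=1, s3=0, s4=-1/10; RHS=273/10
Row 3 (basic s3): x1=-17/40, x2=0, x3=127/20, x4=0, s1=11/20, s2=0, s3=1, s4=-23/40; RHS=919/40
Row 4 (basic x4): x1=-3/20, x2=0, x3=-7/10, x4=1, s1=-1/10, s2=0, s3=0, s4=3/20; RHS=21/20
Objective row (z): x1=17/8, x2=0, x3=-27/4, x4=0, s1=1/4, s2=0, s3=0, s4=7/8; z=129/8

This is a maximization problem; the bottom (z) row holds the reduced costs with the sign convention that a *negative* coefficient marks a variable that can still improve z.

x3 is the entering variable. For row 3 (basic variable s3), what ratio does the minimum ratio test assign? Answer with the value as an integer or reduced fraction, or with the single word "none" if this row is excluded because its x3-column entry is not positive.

919/254

Ratio = RHS / (x3 entry) = (919/40) / (127/20) = 919/254.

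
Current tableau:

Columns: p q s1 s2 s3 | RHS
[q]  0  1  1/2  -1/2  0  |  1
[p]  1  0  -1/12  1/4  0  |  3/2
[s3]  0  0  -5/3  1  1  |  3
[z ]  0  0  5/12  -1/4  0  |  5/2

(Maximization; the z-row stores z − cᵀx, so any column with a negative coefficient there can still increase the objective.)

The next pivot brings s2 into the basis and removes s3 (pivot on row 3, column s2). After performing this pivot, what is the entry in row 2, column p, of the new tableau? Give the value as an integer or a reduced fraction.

Pivot element is row 3, column s2: 1.
Normalize row 3: new (row 3, p) = 0/1 = 0.
row 2 ← row 2 − (1/4)·(new row 3): 1 − (1/4)·0 = 1.

1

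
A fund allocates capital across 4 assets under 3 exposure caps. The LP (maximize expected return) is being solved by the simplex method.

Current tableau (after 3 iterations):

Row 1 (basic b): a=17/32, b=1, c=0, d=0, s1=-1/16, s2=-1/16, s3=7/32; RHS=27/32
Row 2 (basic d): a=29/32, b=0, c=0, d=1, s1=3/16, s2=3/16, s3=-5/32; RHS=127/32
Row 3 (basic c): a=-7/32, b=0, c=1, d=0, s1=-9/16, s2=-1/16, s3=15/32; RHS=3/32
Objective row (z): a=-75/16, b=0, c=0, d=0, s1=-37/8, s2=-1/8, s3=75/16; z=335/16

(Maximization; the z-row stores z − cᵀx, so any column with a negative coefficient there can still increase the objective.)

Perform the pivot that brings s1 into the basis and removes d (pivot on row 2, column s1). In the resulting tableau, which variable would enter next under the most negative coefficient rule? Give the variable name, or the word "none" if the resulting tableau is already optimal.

none

Pivot element 3/16. New z-row = old z-row − (-37/8)·(row 2/(3/16)).
Updated z-row coefficients: a: 53/3, b: 0, c: 0, d: 74/3, s1: 0, s2: 9/2, s3: 5/6.
No coefficient is strictly negative; the tableau after this pivot is optimal.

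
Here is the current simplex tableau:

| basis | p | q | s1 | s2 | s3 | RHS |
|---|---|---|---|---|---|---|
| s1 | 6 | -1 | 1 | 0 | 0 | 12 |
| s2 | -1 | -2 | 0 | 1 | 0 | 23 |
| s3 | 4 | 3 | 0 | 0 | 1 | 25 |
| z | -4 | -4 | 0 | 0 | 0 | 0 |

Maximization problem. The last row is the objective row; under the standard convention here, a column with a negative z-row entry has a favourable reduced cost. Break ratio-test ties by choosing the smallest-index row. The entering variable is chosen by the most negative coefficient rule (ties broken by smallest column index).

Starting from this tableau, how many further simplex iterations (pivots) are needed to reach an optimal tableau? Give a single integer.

3

pivot: p in, s1 out → z = 8
pivot: q in, s3 out → z = 326/11
pivot: s1 in, p out → z = 100/3
No improving column remains; optimal.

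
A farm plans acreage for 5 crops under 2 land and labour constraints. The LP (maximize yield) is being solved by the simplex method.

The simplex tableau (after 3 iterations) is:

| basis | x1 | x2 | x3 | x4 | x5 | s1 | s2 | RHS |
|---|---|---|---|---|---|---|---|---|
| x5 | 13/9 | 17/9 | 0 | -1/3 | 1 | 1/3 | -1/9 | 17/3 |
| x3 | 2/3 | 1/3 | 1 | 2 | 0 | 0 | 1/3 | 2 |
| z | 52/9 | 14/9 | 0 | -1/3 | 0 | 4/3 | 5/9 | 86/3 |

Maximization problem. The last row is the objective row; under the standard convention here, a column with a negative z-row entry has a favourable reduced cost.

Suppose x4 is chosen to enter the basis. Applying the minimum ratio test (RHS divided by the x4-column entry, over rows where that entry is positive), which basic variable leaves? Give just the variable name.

x3

Ratios: row 1 (x5): entry -1/3 ≤ 0, skip; row 2 (x3): 2/2 = 1.
Minimum ratio 1 is in the x3 row, so x3 leaves.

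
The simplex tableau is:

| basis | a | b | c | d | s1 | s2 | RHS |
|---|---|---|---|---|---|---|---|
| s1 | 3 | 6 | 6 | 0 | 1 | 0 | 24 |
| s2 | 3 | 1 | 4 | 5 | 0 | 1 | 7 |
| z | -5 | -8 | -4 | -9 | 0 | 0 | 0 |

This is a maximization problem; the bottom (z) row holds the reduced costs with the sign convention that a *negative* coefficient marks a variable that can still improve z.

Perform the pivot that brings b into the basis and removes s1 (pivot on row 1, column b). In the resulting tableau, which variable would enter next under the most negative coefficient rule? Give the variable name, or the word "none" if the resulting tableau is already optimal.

d

Pivot element 6. New z-row = old z-row − (-8)·(row 1/6).
Updated z-row coefficients: a: -1, b: 0, c: 4, d: -9, s1: 4/3, s2: 0.
The most negative is -9 in column d, so d would enter next.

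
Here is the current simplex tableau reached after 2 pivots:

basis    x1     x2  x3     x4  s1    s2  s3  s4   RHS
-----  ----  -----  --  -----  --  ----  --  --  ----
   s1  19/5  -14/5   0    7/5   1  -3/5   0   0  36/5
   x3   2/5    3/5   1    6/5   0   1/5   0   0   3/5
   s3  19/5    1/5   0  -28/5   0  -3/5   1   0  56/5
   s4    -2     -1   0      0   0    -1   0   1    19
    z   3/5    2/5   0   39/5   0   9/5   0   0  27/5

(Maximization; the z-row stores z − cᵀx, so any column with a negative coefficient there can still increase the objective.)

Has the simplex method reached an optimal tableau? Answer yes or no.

yes

No objective-row coefficient is strictly negative, so no entering variable exists; the tableau is optimal.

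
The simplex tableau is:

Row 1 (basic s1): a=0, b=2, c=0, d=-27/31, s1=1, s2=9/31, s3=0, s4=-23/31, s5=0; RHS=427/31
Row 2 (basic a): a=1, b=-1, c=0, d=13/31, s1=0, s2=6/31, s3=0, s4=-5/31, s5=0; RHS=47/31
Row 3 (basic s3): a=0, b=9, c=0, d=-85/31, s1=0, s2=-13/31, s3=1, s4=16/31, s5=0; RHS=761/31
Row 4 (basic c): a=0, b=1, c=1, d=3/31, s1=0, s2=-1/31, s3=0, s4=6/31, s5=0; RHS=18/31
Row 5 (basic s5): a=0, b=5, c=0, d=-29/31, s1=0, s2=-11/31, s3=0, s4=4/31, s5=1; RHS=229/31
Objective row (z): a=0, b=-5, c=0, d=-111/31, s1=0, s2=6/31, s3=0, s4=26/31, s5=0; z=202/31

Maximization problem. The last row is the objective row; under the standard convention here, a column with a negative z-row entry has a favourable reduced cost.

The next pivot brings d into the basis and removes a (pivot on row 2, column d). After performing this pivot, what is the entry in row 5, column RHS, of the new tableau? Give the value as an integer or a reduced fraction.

140/13

Pivot element is row 2, column d: 13/31.
Normalize row 2: new (row 2, RHS) = (47/31)/(13/31) = 47/13.
row 5 ← row 5 − (-29/31)·(new row 2): 229/31 − (-29/31)·(47/13) = 140/13.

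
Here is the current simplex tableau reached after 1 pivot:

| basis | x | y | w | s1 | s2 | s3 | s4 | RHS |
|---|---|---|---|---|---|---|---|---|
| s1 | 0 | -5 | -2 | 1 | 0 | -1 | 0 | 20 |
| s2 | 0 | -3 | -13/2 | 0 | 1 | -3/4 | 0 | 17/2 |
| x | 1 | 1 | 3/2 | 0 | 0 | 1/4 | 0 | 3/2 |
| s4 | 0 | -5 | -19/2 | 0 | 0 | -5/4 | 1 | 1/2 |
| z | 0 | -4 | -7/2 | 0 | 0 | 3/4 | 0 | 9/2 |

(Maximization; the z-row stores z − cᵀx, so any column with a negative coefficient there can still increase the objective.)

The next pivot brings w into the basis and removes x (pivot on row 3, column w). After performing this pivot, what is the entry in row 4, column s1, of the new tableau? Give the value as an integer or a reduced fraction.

0

Pivot element is row 3, column w: 3/2.
Normalize row 3: new (row 3, s1) = 0/(3/2) = 0.
row 4 ← row 4 − (-19/2)·(new row 3): 0 − (-19/2)·0 = 0.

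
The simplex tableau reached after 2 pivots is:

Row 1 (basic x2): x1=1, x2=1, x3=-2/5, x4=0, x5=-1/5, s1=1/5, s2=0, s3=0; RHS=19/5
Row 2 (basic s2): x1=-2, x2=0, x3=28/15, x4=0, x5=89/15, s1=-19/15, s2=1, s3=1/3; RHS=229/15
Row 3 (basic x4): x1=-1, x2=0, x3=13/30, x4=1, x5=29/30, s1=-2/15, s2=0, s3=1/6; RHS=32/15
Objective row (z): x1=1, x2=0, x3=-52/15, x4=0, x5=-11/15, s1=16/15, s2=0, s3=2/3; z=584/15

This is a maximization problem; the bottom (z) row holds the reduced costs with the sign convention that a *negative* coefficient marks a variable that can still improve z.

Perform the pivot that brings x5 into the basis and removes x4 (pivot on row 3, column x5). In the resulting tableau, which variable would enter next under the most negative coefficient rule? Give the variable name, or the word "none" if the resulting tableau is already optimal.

x3

Pivot element 29/30. New z-row = old z-row − (-11/15)·(row 3/(29/30)).
Updated z-row coefficients: x1: 7/29, x2: 0, x3: -91/29, x4: 22/29, x5: 0, s1: 28/29, s2: 0, s3: 23/29.
The most negative is -91/29 in column x3, so x3 would enter next.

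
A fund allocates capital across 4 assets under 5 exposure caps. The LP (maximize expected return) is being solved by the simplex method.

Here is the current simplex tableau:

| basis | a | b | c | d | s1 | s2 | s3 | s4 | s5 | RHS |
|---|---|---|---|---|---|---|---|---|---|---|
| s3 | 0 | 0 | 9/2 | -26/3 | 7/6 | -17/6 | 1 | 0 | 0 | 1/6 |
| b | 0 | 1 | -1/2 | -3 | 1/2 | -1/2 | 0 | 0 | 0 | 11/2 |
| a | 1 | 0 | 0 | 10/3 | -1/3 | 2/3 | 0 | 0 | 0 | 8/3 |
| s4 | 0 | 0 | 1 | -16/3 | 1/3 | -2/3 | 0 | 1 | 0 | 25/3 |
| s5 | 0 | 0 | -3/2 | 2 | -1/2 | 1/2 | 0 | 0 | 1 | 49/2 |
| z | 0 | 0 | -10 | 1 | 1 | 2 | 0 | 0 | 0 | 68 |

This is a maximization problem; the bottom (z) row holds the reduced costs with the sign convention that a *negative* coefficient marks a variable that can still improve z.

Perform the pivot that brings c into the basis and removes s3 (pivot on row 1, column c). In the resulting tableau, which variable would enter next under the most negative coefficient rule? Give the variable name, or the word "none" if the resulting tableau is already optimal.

Pivot element 9/2. New z-row = old z-row − (-10)·(row 1/(9/2)).
Updated z-row coefficients: a: 0, b: 0, c: 0, d: -493/27, s1: 97/27, s2: -116/27, s3: 20/9, s4: 0, s5: 0.
The most negative is -493/27 in column d, so d would enter next.

d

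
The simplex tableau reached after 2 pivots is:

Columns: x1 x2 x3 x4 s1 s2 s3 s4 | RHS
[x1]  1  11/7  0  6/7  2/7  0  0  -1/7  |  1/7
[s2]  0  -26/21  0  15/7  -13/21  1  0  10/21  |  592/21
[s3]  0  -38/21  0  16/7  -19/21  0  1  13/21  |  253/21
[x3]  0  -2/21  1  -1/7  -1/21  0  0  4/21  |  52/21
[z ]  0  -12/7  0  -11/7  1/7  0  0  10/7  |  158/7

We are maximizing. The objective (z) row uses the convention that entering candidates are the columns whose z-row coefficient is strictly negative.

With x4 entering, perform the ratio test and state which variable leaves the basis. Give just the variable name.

Ratios: row 1 (x1): (1/7)/(6/7) = 1/6; row 2 (s2): (592/21)/(15/7) = 592/45; row 3 (s3): (253/21)/(16/7) = 253/48; row 4 (x3): entry -1/7 ≤ 0, skip.
Minimum ratio 1/6 is in the x1 row, so x1 leaves.

x1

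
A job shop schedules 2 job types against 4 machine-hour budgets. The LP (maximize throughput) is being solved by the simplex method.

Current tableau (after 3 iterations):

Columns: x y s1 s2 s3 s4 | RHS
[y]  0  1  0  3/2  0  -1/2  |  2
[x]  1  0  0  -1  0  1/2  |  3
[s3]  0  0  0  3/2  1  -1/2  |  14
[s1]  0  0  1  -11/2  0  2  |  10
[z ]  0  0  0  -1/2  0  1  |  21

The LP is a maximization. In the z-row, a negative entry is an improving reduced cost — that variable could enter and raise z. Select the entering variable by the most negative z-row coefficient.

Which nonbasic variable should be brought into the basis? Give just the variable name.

Objective-row coefficients: x: 0, y: 0, s1: 0, s2: -1/2, s3: 0, s4: 1.
The most negative is -1/2 in column s2, so s2 enters.

s2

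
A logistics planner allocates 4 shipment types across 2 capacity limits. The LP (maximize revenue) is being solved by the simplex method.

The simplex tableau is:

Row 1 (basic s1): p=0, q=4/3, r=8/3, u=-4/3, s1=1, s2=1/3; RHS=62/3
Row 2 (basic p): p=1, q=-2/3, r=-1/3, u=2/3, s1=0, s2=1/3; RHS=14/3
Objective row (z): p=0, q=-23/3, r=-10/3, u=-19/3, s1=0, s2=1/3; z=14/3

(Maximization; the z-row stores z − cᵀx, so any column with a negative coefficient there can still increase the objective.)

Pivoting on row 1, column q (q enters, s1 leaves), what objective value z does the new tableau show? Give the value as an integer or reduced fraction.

247/2

Minimum ratio for q: (62/3)/(4/3) = 31/2.
z changes by −(z-row coeff of q)·ratio = −(-23/3)·(31/2) = 713/6.
New z = 14/3 + (713/6) = 247/2.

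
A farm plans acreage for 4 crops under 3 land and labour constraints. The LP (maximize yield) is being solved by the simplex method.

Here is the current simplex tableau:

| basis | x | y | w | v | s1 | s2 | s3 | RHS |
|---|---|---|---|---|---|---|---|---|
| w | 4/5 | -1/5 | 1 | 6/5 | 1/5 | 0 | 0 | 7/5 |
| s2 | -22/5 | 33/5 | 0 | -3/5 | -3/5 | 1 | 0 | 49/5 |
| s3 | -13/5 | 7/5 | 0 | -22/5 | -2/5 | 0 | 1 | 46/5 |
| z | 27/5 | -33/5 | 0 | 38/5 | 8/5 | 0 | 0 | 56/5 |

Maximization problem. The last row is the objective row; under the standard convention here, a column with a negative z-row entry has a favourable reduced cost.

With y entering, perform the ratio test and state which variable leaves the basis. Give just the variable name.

s2

Ratios: row 1 (w): entry -1/5 ≤ 0, skip; row 2 (s2): (49/5)/(33/5) = 49/33; row 3 (s3): (46/5)/(7/5) = 46/7.
Minimum ratio 49/33 is in the s2 row, so s2 leaves.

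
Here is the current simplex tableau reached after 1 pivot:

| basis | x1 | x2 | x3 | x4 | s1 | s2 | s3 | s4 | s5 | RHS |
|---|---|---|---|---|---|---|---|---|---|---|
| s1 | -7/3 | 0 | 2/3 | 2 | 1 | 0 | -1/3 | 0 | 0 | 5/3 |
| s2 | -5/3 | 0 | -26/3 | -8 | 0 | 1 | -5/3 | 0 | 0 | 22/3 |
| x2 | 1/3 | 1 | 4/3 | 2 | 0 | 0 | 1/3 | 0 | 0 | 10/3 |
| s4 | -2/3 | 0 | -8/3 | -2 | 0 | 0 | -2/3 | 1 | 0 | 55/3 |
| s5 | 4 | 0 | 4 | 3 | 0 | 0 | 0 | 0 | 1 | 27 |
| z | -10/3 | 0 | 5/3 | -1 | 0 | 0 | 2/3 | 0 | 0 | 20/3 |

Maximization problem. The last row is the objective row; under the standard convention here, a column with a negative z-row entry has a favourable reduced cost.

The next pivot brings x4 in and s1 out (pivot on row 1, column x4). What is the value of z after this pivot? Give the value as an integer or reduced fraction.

15/2

Minimum ratio for x4: (5/3)/2 = 5/6.
z changes by −(z-row coeff of x4)·ratio = −(-1)·(5/6) = 5/6.
New z = 20/3 + (5/6) = 15/2.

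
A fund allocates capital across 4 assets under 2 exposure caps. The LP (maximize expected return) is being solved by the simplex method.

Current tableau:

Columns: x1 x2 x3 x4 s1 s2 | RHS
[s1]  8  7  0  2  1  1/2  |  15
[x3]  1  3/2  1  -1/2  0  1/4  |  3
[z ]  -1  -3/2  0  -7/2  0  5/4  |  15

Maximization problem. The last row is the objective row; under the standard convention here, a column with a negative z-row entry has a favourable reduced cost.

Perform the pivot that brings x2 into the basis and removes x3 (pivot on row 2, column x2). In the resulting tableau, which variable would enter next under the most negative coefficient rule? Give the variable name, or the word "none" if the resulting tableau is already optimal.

x4

Pivot element 3/2. New z-row = old z-row − (-3/2)·(row 2/(3/2)).
Updated z-row coefficients: x1: 0, x2: 0, x3: 1, x4: -4, s1: 0, s2: 3/2.
The most negative is -4 in column x4, so x4 would enter next.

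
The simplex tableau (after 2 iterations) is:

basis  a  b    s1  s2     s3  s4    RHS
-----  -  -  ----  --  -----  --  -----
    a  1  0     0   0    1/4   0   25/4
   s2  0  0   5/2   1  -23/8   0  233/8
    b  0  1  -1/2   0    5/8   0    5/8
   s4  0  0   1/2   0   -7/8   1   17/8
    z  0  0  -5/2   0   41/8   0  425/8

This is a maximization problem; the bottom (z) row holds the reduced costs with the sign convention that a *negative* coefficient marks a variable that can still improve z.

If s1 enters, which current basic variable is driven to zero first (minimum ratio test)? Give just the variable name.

Ratios: row 1 (a): entry 0 ≤ 0, skip; row 2 (s2): (233/8)/(5/2) = 233/20; row 3 (b): entry -1/2 ≤ 0, skip; row 4 (s4): (17/8)/(1/2) = 17/4.
Minimum ratio 17/4 is in the s4 row, so s4 leaves.

s4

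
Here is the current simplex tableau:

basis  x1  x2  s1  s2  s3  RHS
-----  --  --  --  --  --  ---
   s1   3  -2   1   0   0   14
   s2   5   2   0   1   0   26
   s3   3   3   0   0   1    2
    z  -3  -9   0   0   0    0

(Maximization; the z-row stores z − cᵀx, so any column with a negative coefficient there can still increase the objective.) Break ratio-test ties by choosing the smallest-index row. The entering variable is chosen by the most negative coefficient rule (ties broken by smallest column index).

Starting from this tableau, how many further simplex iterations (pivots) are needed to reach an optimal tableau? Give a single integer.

pivot: x2 in, s3 out → z = 6
No improving column remains; optimal.

1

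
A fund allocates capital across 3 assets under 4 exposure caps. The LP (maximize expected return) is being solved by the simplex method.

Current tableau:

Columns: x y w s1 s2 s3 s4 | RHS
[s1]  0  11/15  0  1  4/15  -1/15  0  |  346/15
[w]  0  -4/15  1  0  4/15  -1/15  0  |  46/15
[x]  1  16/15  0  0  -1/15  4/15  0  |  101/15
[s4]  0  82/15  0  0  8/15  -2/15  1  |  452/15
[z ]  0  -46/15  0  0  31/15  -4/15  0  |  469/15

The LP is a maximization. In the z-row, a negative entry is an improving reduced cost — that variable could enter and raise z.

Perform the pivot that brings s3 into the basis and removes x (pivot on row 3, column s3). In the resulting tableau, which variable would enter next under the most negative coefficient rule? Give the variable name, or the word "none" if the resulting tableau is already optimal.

y

Pivot element 4/15. New z-row = old z-row − (-4/15)·(row 3/(4/15)).
Updated z-row coefficients: x: 1, y: -2, w: 0, s1: 0, s2: 2, s3: 0, s4: 0.
The most negative is -2 in column y, so y would enter next.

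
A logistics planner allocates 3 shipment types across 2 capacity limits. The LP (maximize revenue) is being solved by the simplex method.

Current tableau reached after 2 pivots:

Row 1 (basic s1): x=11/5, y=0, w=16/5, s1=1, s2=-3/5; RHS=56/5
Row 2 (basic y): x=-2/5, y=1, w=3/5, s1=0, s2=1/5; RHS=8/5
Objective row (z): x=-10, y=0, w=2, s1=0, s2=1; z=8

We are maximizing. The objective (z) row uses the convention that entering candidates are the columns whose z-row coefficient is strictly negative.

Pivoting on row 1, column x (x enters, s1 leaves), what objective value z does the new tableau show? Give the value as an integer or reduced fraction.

Minimum ratio for x: (56/5)/(11/5) = 56/11.
z changes by −(z-row coeff of x)·ratio = −(-10)·(56/11) = 560/11.
New z = 8 + (560/11) = 648/11.

648/11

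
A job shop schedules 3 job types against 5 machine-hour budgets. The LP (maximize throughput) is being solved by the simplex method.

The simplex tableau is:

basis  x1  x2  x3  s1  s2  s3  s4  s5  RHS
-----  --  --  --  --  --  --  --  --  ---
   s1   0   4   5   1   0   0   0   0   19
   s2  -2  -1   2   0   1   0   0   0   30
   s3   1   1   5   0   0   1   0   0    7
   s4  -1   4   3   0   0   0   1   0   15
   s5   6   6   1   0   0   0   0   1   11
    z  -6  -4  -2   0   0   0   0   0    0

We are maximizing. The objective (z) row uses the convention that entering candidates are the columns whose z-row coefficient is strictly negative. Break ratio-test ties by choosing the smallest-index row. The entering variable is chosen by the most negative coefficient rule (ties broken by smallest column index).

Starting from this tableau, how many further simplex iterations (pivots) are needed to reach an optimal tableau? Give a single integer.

2

pivot: x1 in, s5 out → z = 11
pivot: x3 in, s3 out → z = 350/29
No improving column remains; optimal.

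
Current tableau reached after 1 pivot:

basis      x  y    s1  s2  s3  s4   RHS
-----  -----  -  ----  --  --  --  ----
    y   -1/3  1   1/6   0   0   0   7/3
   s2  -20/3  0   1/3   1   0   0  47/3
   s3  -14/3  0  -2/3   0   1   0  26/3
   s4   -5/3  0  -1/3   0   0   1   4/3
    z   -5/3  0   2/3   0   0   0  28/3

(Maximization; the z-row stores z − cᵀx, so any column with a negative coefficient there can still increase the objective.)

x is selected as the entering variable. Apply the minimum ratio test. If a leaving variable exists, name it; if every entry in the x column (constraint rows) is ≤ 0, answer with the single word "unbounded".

x-column entries: row 1: -1/3, row 2: -20/3, row 3: -14/3, row 4: -5/3. All ≤ 0, so x can increase without bound; the LP is unbounded in this direction.

unbounded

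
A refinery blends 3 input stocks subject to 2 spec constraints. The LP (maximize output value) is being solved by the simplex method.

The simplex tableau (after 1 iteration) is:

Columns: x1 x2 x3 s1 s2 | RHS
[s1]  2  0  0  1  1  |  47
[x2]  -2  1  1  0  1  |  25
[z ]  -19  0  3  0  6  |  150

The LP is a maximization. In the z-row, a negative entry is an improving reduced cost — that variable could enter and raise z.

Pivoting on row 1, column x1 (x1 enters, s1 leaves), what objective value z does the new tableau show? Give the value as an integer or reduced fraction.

1193/2

Minimum ratio for x1: 47/2 = 47/2.
z changes by −(z-row coeff of x1)·ratio = −(-19)·(47/2) = 893/2.
New z = 150 + (893/2) = 1193/2.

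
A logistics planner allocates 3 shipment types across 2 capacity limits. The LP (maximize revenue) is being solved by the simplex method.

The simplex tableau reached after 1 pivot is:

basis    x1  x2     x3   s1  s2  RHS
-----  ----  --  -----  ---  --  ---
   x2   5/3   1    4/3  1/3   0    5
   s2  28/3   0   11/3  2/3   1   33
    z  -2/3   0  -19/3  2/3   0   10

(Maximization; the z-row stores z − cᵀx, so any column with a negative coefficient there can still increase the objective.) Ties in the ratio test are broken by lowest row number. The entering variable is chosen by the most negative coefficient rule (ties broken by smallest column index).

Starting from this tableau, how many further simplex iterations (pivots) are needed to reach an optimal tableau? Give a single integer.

pivot: x3 in, x2 out → z = 135/4
No improving column remains; optimal.

1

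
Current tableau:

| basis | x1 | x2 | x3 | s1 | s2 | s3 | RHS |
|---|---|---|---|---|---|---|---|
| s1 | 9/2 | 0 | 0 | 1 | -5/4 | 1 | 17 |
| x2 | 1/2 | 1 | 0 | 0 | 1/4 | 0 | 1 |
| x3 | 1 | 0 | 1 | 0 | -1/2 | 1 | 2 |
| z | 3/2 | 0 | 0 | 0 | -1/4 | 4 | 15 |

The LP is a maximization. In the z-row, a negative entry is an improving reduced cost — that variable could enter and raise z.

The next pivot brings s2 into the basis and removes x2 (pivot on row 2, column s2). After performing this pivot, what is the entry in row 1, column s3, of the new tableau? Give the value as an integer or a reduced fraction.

Pivot element is row 2, column s2: 1/4.
Normalize row 2: new (row 2, s3) = 0/(1/4) = 0.
row 1 ← row 1 − (-5/4)·(new row 2): 1 − (-5/4)·0 = 1.

1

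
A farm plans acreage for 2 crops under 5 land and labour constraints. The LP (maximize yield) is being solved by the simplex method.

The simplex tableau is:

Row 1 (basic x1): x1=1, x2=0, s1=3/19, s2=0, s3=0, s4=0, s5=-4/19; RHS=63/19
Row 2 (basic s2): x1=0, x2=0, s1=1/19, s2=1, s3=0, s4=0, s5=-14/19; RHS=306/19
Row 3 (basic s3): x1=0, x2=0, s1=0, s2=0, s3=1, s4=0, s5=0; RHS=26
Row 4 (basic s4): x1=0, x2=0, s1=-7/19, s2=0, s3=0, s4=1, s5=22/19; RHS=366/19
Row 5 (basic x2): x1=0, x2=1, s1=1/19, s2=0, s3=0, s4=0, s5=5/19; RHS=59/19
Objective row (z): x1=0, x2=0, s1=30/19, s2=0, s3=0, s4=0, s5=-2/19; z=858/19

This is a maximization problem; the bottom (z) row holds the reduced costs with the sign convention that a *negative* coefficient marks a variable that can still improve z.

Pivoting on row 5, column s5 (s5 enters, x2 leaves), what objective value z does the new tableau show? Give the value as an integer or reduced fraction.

232/5

Minimum ratio for s5: (59/19)/(5/19) = 59/5.
z changes by −(z-row coeff of s5)·ratio = −(-2/19)·(59/5) = 118/95.
New z = 858/19 + (118/95) = 232/5.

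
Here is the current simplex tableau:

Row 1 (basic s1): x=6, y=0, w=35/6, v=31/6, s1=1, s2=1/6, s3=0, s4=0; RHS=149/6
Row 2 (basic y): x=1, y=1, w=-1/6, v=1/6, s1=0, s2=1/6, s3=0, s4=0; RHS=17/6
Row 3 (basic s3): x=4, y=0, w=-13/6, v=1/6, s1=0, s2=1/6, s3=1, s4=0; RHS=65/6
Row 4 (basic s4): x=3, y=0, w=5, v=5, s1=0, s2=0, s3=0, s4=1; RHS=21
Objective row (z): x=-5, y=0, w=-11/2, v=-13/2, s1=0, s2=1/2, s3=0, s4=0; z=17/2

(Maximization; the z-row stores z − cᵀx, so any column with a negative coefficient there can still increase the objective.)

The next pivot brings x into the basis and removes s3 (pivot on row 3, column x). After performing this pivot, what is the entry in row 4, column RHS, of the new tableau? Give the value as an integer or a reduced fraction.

103/8

Pivot element is row 3, column x: 4.
Normalize row 3: new (row 3, RHS) = (65/6)/4 = 65/24.
row 4 ← row 4 − 3·(new row 3): 21 − 3·(65/24) = 103/8.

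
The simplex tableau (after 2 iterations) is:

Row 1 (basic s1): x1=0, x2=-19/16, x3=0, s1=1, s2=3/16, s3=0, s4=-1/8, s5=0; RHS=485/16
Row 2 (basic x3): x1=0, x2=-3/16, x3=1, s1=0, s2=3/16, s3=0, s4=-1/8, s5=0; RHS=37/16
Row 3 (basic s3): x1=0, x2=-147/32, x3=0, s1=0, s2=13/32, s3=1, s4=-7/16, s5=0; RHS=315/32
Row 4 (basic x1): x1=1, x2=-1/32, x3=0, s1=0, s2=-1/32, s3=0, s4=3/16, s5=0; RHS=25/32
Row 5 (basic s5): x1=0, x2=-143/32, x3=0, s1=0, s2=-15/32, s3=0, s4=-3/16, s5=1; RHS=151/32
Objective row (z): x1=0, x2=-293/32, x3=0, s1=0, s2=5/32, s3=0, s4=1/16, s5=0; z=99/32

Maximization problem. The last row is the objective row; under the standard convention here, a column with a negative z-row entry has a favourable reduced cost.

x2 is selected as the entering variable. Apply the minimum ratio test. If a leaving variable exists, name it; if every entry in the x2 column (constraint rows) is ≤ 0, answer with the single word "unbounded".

x2-column entries: row 1: -19/16, row 2: -3/16, row 3: -147/32, row 4: -1/32, row 5: -143/32. All ≤ 0, so x2 can increase without bound; the LP is unbounded in this direction.

unbounded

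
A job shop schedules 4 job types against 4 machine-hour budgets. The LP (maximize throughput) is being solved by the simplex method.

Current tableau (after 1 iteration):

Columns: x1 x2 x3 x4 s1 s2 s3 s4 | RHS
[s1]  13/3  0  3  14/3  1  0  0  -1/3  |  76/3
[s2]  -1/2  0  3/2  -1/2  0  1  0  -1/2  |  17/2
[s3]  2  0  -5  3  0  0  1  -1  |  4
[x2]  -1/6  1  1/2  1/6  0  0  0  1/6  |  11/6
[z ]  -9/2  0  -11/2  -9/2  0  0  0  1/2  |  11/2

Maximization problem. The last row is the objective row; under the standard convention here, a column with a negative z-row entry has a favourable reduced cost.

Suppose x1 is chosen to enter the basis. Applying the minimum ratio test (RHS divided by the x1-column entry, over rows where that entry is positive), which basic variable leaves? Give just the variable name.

s3

Ratios: row 1 (s1): (76/3)/(13/3) = 76/13; row 2 (s2): entry -1/2 ≤ 0, skip; row 3 (s3): 4/2 = 2; row 4 (x2): entry -1/6 ≤ 0, skip.
Minimum ratio 2 is in the s3 row, so s3 leaves.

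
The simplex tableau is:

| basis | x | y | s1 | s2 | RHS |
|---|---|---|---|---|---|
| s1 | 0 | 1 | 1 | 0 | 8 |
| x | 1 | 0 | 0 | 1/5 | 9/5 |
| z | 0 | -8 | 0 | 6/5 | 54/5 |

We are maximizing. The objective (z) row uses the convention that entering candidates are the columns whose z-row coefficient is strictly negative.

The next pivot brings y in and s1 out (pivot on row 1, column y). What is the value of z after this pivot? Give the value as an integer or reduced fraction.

374/5

Minimum ratio for y: 8/1 = 8.
z changes by −(z-row coeff of y)·ratio = −(-8)·8 = 64.
New z = 54/5 + 64 = 374/5.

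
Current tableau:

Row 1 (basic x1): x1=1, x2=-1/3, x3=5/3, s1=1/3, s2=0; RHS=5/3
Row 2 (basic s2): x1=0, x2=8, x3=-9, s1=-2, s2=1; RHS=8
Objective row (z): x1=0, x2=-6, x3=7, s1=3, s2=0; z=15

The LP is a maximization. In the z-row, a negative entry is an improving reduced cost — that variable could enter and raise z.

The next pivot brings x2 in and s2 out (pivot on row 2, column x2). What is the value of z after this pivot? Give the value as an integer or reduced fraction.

Minimum ratio for x2: 8/8 = 1.
z changes by −(z-row coeff of x2)·ratio = −(-6)·1 = 6.
New z = 15 + 6 = 21.

21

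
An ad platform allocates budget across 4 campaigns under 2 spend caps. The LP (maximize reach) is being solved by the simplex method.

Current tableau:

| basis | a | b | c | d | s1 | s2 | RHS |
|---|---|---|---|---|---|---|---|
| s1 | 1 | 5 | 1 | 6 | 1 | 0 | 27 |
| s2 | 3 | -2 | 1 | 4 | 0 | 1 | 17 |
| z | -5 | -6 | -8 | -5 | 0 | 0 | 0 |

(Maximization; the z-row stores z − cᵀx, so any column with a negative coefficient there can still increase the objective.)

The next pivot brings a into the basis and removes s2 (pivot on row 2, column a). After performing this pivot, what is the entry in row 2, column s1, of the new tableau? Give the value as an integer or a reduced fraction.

Pivot element is row 2, column a: 3.
Normalize row 2: new (row 2, s1) = 0/3 = 0.
Row 2 is the pivot row, so the entry is 0.

0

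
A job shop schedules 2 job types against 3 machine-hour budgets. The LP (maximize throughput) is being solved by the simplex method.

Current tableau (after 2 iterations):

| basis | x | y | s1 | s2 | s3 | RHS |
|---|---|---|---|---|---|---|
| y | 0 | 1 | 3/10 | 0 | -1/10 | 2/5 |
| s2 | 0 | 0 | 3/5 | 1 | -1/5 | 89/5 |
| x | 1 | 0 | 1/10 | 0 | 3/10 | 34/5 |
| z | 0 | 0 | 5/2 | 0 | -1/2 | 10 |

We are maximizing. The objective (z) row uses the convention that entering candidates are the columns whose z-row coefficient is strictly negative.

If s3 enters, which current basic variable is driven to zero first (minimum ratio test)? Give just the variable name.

Ratios: row 1 (y): entry -1/10 ≤ 0, skip; row 2 (s2): entry -1/5 ≤ 0, skip; row 3 (x): (34/5)/(3/10) = 68/3.
Minimum ratio 68/3 is in the x row, so x leaves.

x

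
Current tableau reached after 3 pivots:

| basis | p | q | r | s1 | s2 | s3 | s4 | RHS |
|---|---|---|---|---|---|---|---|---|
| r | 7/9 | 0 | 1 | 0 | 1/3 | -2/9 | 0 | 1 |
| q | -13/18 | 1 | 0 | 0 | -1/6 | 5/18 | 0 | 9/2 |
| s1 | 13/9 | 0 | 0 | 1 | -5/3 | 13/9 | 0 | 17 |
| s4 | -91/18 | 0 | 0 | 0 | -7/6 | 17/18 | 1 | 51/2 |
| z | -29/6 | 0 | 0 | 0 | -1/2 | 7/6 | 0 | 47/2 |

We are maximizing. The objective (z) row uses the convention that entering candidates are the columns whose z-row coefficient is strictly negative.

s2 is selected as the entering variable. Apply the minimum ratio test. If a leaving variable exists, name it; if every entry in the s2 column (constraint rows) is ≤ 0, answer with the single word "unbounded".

r

Ratios: row 1 (r): 1/(1/3) = 3; row 2 (q): entry -1/6 ≤ 0, skip; row 3 (s1): entry -5/3 ≤ 0, skip; row 4 (s4): entry -7/6 ≤ 0, skip.
Minimum ratio is in the r row, so r leaves.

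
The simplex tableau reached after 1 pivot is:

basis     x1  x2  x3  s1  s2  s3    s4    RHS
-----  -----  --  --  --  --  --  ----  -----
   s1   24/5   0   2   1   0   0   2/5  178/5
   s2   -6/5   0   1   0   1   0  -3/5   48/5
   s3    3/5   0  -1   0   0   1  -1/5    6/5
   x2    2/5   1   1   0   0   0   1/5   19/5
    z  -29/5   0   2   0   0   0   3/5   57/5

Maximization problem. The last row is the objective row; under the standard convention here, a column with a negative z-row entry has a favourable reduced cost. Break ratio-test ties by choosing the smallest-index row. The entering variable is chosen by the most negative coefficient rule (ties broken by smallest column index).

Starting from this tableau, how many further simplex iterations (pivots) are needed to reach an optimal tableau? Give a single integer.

2

pivot: x1 in, s3 out → z = 23
pivot: x3 in, x2 out → z = 184/5
No improving column remains; optimal.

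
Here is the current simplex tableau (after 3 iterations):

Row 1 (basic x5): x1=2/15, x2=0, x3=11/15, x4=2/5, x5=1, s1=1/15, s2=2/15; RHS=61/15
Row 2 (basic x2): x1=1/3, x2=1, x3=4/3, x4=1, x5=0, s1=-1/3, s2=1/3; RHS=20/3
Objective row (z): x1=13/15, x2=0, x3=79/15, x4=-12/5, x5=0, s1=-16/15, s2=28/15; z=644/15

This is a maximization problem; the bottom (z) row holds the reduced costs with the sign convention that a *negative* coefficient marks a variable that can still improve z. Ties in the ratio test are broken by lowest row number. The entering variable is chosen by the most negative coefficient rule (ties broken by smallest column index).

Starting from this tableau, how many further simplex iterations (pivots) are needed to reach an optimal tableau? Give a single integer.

3

pivot: x4 in, x2 out → z = 884/15
pivot: s1 in, x5 out → z = 72
pivot: x2 in, x4 out → z = 108
No improving column remains; optimal.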